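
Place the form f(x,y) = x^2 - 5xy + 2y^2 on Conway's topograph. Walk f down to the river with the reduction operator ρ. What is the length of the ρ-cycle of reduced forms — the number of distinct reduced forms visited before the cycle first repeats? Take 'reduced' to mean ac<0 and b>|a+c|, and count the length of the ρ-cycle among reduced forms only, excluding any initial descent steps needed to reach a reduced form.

D = 17, ⌊√D⌋ = 4
descent: ρ → (2,1,-2)  [lands on river]
river: ρ → (-2,3,1)
river: ρ → (1,3,-2)
river: ρ → (-2,1,2)
river: ρ → (2,3,-1)
river: ρ → (-1,3,2)
ρ-cycle length = 6 (tail of 1 descent step not counted)

6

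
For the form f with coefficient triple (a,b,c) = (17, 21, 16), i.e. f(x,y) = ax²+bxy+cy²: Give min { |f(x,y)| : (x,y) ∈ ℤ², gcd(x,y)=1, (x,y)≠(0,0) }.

translate: b→-13 (≡21 mod 34), so (17,21,16)→(17,-13,12)
flip: (17,-13,12)→(12,13,17)
translate: b→-11 (≡13 mod 24), so (12,13,17)→(12,-11,16)
reduced (well bottom): (12,-11,16) with a≤c, −a<b≤a
well minimum = a = 12

12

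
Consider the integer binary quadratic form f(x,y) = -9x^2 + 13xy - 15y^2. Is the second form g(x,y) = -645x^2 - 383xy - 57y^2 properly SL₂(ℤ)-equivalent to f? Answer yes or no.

D₁ = -371, D₂ = -371
f is negative-definite; reduce −f:
−f: translate: b→5 (≡-13 mod 18), so (9,-13,15)→(9,5,11)
−f: reduced (well bottom): (9,5,11) with a≤c, −a<b≤a
flip sign back: reduced form of f is (-9,-5,-11)
g is negative-definite; reduce −g:
−g: flip: (645,383,57)→(57,-383,645)
−g: translate: b→-41 (≡-383 mod 114), so (57,-383,645)→(57,-41,9)
−g: flip: (57,-41,9)→(9,41,57)
−g: translate: b→5 (≡41 mod 18), so (9,41,57)→(9,5,11)
−g: reduced (well bottom): (9,5,11) with a≤c, −a<b≤a
flip sign back: reduced form of g is (-9,-5,-11)
reduced forms (-9, -5, -11) vs (-9, -5, -11) ⇒ equivalent

yes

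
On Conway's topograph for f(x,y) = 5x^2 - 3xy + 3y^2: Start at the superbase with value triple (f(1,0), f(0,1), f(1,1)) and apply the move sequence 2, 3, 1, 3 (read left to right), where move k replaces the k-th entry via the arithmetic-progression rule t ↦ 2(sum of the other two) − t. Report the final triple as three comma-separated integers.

start (5,3,5) = (f(1,0),f(0,1),f(1,1))
replace slot 2: 2·(5+5) − 3 = 17 → (5,17,5)
replace slot 3: 2·(5+17) − 5 = 39 → (5,17,39)
replace slot 1: 2·(17+39) − 5 = 107 → (107,17,39)
replace slot 3: 2·(107+17) − 39 = 209 → (107,17,209)

107,17,209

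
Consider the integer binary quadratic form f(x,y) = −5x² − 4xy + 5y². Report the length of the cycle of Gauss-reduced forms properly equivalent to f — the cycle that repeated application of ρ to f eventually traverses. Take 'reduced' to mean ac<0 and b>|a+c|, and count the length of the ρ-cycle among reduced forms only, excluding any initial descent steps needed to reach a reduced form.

D = 116, ⌊√D⌋ = 10
descent: ρ → (5,4,-5)  [lands on river]
river: ρ → (-5,6,4)
river: ρ → (4,10,-1)
river: ρ → (-1,10,4)
river: ρ → (4,6,-5)
river: ρ → (-5,4,5)
river: ρ → (5,6,-4)
river: ρ → (-4,10,1)
river: ρ → (1,10,-4)
river: ρ → (-4,6,5)
ρ-cycle length = 10 (tail of 1 descent step not counted)

10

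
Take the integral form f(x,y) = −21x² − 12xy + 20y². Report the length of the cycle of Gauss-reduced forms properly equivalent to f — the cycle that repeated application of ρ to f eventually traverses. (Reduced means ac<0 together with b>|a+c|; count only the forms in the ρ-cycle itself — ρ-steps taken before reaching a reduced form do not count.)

D = 1824, ⌊√D⌋ = 42
descent: ρ → (20,12,-21)  [lands on river]
river: ρ → (-21,30,11)
river: ρ → (11,36,-12)
river: ρ → (-12,36,11)
river: ρ → (11,30,-21)
river: ρ → (-21,12,20)
river: ρ → (20,28,-13)
river: ρ → (-13,24,24)
river: ρ → (24,24,-13)
river: ρ → (-13,28,20)
ρ-cycle length = 10 (tail of 1 descent step not counted)

10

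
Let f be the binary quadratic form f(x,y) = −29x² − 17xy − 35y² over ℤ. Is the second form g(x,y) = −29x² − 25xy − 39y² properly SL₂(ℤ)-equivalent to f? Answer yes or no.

D₁ = -3771, D₂ = -3899
discriminants differ ⇒ not SL₂(ℤ)-equivalent

no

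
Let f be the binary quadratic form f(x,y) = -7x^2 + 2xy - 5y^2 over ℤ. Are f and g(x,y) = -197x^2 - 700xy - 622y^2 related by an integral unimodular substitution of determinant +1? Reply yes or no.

D₁ = -136, D₂ = -136
f is negative-definite; reduce −f:
−f: flip: (7,-2,5)→(5,2,7)
−f: reduced (well bottom): (5,2,7) with a≤c, −a<b≤a
flip sign back: reduced form of f is (-5,-2,-7)
g is negative-definite; reduce −g:
−g: translate: b→-88 (≡700 mod 394), so (197,700,622)→(197,-88,10)
−g: flip: (197,-88,10)→(10,88,197)
−g: translate: b→8 (≡88 mod 20), so (10,88,197)→(10,8,5)
−g: flip: (10,8,5)→(5,-8,10)
−g: translate: b→2 (≡-8 mod 10), so (5,-8,10)→(5,2,7)
−g: reduced (well bottom): (5,2,7) with a≤c, −a<b≤a
flip sign back: reduced form of g is (-5,-2,-7)
reduced forms (-5, -2, -7) vs (-5, -2, -7) ⇒ equivalent

yes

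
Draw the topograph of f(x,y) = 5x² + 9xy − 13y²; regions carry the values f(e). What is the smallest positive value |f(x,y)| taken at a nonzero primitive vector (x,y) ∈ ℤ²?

river: ρ → (-13,17,1)
river: ρ → (1,17,-13)
river: ρ → (-13,9,5)
river: ρ → (5,11,-11)
river: ρ → (-11,11,5)
river: ρ → (5,9,-13)
closes: descent 0, river 6
min |a| on river = 1

1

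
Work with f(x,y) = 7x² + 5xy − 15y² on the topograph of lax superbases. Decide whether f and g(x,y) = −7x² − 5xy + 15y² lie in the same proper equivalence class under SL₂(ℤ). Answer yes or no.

D₁ = 445, D₂ = 445
river cycle of f (length 6): (7, 19, -3), (-3, 17, 13), (13, 9, -7), (-7, 19, 3), (3, 17, -13), (-13, 9, 7)
river cycle of g (length 6): (-7, 9, 13), (13, 17, -3), (-3, 19, 7), (7, 9, -13), (-13, 17, 3), (3, 19, -7)
cycles differ ⇒ inequivalent

no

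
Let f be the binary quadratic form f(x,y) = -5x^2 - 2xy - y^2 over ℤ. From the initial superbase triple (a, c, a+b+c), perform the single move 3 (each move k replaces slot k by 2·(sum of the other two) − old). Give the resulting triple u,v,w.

start (-5,-1,-8) = (f(1,0),f(0,1),f(1,1))
replace slot 3: 2·((-5)+(-1)) − (-8) = -4 → (-5,-1,-4)

-5,-1,-4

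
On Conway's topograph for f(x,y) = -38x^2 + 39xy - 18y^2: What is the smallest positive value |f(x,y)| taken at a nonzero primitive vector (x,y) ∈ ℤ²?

translate: b→37 (≡-39 mod 76), so (38,-39,18)→(38,37,17)
flip: (38,37,17)→(17,-37,38)
translate: b→-3 (≡-37 mod 34), so (17,-37,38)→(17,-3,18)
reduced (well bottom): (17,-3,18) with a≤c, −a<b≤a
well minimum |f| = |-17| = 17 (negative-definite)

17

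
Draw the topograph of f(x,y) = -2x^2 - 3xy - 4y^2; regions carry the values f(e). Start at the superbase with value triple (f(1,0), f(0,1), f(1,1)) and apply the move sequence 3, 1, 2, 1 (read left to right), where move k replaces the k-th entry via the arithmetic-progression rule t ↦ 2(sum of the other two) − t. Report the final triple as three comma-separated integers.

start (-2,-4,-9) = (f(1,0),f(0,1),f(1,1))
replace slot 3: 2·((-2)+(-4)) − (-9) = -3 → (-2,-4,-3)
replace slot 1: 2·((-4)+(-3)) − (-2) = -12 → (-12,-4,-3)
replace slot 2: 2·((-12)+(-3)) − (-4) = -26 → (-12,-26,-3)
replace slot 1: 2·((-26)+(-3)) − (-12) = -46 → (-46,-26,-3)

-46,-26,-3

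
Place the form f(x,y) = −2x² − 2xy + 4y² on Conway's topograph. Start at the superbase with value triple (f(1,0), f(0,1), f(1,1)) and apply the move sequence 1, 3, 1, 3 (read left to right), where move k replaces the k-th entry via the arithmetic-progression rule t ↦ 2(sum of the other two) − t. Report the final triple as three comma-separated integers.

start (-2,4,0) = (f(1,0),f(0,1),f(1,1))
replace slot 1: 2·(4+0) − (-2) = 10 → (10,4,0)
replace slot 3: 2·(10+4) − 0 = 28 → (10,4,28)
replace slot 1: 2·(4+28) − 10 = 54 → (54,4,28)
replace slot 3: 2·(54+4) − 28 = 88 → (54,4,88)

54,4,88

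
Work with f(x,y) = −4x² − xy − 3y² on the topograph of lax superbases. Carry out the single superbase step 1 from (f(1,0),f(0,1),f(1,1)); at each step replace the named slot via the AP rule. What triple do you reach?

start (-4,-3,-8) = (f(1,0),f(0,1),f(1,1))
replace slot 1: 2·((-3)+(-8)) − (-4) = -18 → (-18,-3,-8)

-18,-3,-8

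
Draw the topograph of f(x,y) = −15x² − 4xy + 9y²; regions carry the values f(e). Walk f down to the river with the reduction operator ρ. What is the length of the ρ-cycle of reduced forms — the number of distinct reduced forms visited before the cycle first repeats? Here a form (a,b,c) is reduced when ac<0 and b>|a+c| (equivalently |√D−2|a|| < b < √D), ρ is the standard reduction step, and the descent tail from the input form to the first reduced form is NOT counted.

D = 556, ⌊√D⌋ = 23
descent: ρ → (9,22,-2)  [lands on river]
river: ρ → (-2,22,9)
river: ρ → (9,14,-10)
river: ρ → (-10,6,13)
river: ρ → (13,20,-3)
river: ρ → (-3,22,6)
river: ρ → (6,14,-15)
river: ρ → (-15,16,5)
river: ρ → (5,14,-18)
river: ρ → (-18,22,1)
river: ρ → (1,22,-18)
river: ρ → (-18,14,5)
river: ρ → (5,16,-15)
river: ρ → (-15,14,6)
river: ρ → (6,22,-3)
river: ρ → (-3,20,13)
river: ρ → (13,6,-10)
river: ρ → (-10,14,9)
ρ-cycle length = 18 (tail of 1 descent step not counted)

18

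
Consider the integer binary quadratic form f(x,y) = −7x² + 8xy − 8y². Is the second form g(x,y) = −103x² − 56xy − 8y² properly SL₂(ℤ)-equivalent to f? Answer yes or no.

D₁ = -160, D₂ = -160
f is negative-definite; reduce −f:
−f: translate: b→6 (≡-8 mod 14), so (7,-8,8)→(7,6,7)
−f: reduced (well bottom): (7,6,7) with a≤c, −a<b≤a
flip sign back: reduced form of f is (-7,-6,-7)
g is negative-definite; reduce −g:
−g: flip: (103,56,8)→(8,-56,103)
−g: translate: b→8 (≡-56 mod 16), so (8,-56,103)→(8,8,7)
−g: flip: (8,8,7)→(7,-8,8)
−g: translate: b→6 (≡-8 mod 14), so (7,-8,8)→(7,6,7)
−g: reduced (well bottom): (7,6,7) with a≤c, −a<b≤a
flip sign back: reduced form of g is (-7,-6,-7)
reduced forms (-7, -6, -7) vs (-7, -6, -7) ⇒ equivalent

yes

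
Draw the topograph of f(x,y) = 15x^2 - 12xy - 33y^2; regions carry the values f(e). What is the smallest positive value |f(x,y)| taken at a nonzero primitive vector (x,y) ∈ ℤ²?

descent: ρ → (-33,12,15)
descent: ρ → (15,18,-30)  [lands on river]
river: ρ → (-30,42,3)
river: ρ → (3,42,-30)
river: ρ → (-30,18,15)
river: ρ → (15,42,-6)
river: ρ → (-6,42,15)
closes: descent 2, river 6
min |a| on river = 3

3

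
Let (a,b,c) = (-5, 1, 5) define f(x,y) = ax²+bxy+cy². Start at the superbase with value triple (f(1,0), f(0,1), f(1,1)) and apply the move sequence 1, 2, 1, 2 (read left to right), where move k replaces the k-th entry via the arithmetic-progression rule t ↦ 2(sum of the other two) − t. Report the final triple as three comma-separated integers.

start (-5,5,1) = (f(1,0),f(0,1),f(1,1))
replace slot 1: 2·(5+1) − (-5) = 17 → (17,5,1)
replace slot 2: 2·(17+1) − 5 = 31 → (17,31,1)
replace slot 1: 2·(31+1) − 17 = 47 → (47,31,1)
replace slot 2: 2·(47+1) − 31 = 65 → (47,65,1)

47,65,1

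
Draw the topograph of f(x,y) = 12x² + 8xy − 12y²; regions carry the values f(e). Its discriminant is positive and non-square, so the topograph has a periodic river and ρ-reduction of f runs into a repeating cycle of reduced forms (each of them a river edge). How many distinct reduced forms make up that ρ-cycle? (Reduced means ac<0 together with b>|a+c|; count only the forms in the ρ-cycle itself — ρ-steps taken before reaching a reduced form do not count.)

D = 640, ⌊√D⌋ = 25
river: ρ → (-12,16,8)
river: ρ → (8,16,-12)
river: ρ → (-12,8,12)
river: ρ → (12,16,-8)
river: ρ → (-8,16,12)
river: ρ → (12,8,-12)
ρ-cycle length = 6 (tail of 0 descent steps not counted)

6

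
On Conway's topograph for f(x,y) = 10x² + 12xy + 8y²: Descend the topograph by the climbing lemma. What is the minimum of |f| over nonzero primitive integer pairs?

translate: b→-8 (≡12 mod 20), so (10,12,8)→(10,-8,6)
flip: (10,-8,6)→(6,8,10)
translate: b→-4 (≡8 mod 12), so (6,8,10)→(6,-4,8)
reduced (well bottom): (6,-4,8) with a≤c, −a<b≤a
well minimum = a = 6

6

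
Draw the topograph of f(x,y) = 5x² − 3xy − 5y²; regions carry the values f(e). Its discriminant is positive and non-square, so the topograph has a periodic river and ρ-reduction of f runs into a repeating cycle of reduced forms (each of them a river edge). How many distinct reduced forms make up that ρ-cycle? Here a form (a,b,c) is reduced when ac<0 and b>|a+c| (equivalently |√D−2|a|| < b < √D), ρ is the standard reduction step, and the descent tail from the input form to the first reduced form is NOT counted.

D = 109, ⌊√D⌋ = 10
descent: ρ → (-5,3,5)  [lands on river]
river: ρ → (5,7,-3)
river: ρ → (-3,5,7)
river: ρ → (7,9,-1)
river: ρ → (-1,9,7)
river: ρ → (7,5,-3)
river: ρ → (-3,7,5)
river: ρ → (5,3,-5)
river: ρ → (-5,7,3)
river: ρ → (3,5,-7)
river: ρ → (-7,9,1)
river: ρ → (1,9,-7)
river: ρ → (-7,5,3)
river: ρ → (3,7,-5)
ρ-cycle length = 14 (tail of 1 descent step not counted)

14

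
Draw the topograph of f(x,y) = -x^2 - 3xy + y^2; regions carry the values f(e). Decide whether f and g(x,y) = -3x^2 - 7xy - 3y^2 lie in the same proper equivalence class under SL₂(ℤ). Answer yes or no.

D₁ = 13, D₂ = 13
river cycle of f (length 2): (1, 3, -1), (-1, 3, 1)
river cycle of g (length 2): (1, 3, -1), (-1, 3, 1)
cycles coincide ⇒ equivalent

yes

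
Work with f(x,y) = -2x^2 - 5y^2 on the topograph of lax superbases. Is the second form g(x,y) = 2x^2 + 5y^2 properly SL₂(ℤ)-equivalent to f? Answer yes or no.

D₁ = -40, D₂ = -40
f is negative-definite; reduce −f:
−f: reduced (well bottom): (2,0,5) with a≤c, −a<b≤a
flip sign back: reduced form of f is (-2,0,-5)
g: reduced (well bottom): (2,0,5) with a≤c, −a<b≤a
reduced forms (-2, 0, -5) vs (2, 0, 5) ⇒ inequivalent

no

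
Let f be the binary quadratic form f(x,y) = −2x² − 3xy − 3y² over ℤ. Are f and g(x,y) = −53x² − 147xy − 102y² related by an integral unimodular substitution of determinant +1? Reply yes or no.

D₁ = -15, D₂ = -15
f is negative-definite; reduce −f:
−f: translate: b→-1 (≡3 mod 4), so (2,3,3)→(2,-1,2)
−f: flip: (2,-1,2)→(2,1,2)
−f: reduced (well bottom): (2,1,2) with a≤c, −a<b≤a
flip sign back: reduced form of f is (-2,-1,-2)
g is negative-definite; reduce −g:
−g: translate: b→41 (≡147 mod 106), so (53,147,102)→(53,41,8)
−g: flip: (53,41,8)→(8,-41,53)
−g: translate: b→7 (≡-41 mod 16), so (8,-41,53)→(8,7,2)
−g: flip: (8,7,2)→(2,-7,8)
−g: translate: b→1 (≡-7 mod 4), so (2,-7,8)→(2,1,2)
−g: reduced (well bottom): (2,1,2) with a≤c, −a<b≤a
flip sign back: reduced form of g is (-2,-1,-2)
reduced forms (-2, -1, -2) vs (-2, -1, -2) ⇒ equivalent

yes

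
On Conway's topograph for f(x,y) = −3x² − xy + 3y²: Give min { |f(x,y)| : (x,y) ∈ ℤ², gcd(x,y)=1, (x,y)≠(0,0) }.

descent: ρ → (3,1,-3)  [lands on river]
river: ρ → (-3,5,1)
river: ρ → (1,5,-3)
river: ρ → (-3,1,3)
river: ρ → (3,5,-1)
river: ρ → (-1,5,3)
closes: descent 1, river 6
min |a| on river = 1

1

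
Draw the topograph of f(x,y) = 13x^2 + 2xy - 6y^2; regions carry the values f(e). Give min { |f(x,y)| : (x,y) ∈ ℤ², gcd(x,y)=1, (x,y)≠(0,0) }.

descent: ρ → (-6,10,9)  [lands on river]
river: ρ → (9,8,-7)
river: ρ → (-7,6,10)
river: ρ → (10,14,-3)
river: ρ → (-3,16,5)
river: ρ → (5,14,-6)
closes: descent 1, river 6
min |a| on river = 3

3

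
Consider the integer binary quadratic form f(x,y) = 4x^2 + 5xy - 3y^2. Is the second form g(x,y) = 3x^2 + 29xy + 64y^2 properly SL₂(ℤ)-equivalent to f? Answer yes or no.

D₁ = 73, D₂ = 73
river cycle of f (length 18): (-3, 7, 2), (2, 5, -6), (-6, 7, 1), (1, 7, -6), (-6, 5, 2), (2, 7, -3), (-3, 5, 4), (4, 3, -4), (-4, 5, 3), (3, 7, -2), … (8 more)
river cycle of g (length 18): (3, 5, -4), (-4, 3, 4), (4, 5, -3), (-3, 7, 2), (2, 5, -6), (-6, 7, 1), (1, 7, -6), (-6, 5, 2), (2, 7, -3), (-3, 5, 4), … (8 more)
cycles coincide ⇒ equivalent

yes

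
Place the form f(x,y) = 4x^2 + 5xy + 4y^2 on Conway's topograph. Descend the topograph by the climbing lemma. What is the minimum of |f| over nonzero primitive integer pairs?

translate: b→-3 (≡5 mod 8), so (4,5,4)→(4,-3,3)
flip: (4,-3,3)→(3,3,4)
reduced (well bottom): (3,3,4) with a≤c, −a<b≤a
well minimum = a = 3

3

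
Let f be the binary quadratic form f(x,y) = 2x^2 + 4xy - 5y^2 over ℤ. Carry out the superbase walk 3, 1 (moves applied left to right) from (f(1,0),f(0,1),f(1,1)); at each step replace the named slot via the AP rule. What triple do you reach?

start (2,-5,1) = (f(1,0),f(0,1),f(1,1))
replace slot 3: 2·(2+(-5)) − 1 = -7 → (2,-5,-7)
replace slot 1: 2·((-5)+(-7)) − 2 = -26 → (-26,-5,-7)

-26,-5,-7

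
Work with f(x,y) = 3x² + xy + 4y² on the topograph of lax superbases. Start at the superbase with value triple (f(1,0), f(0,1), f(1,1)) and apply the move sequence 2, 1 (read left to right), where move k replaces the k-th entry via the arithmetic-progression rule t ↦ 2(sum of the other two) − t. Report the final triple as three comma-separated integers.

start (3,4,8) = (f(1,0),f(0,1),f(1,1))
replace slot 2: 2·(3+8) − 4 = 18 → (3,18,8)
replace slot 1: 2·(18+8) − 3 = 49 → (49,18,8)

49,18,8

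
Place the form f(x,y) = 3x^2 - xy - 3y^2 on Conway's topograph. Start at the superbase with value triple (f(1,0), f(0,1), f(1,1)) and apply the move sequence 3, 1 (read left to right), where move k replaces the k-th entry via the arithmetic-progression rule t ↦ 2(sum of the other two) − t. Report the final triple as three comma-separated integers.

start (3,-3,-1) = (f(1,0),f(0,1),f(1,1))
replace slot 3: 2·(3+(-3)) − (-1) = 1 → (3,-3,1)
replace slot 1: 2·((-3)+1) − 3 = -7 → (-7,-3,1)

-7,-3,1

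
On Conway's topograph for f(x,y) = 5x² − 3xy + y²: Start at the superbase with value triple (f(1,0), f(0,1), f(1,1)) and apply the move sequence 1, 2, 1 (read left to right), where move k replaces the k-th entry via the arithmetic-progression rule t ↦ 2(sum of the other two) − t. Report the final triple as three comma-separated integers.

start (5,1,3) = (f(1,0),f(0,1),f(1,1))
replace slot 1: 2·(1+3) − 5 = 3 → (3,1,3)
replace slot 2: 2·(3+3) − 1 = 11 → (3,11,3)
replace slot 1: 2·(11+3) − 3 = 25 → (25,11,3)

25,11,3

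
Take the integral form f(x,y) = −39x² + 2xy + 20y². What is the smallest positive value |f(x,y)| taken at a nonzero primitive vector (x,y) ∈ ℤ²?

descent: ρ → (20,38,-21)  [lands on river]
river: ρ → (-21,46,12)
river: ρ → (12,50,-13)
river: ρ → (-13,54,4)
river: ρ → (4,50,-39)
river: ρ → (-39,28,15)
river: ρ → (15,32,-35)
river: ρ → (-35,38,12)
river: ρ → (12,34,-41)
river: ρ → (-41,48,5)
river: ρ → (5,52,-21)
river: ρ → (-21,32,25)
river: ρ → (25,18,-28)
river: ρ → (-28,38,15)
river: ρ → (15,52,-7)
river: ρ → (-7,46,36)
river: ρ → (36,26,-17)
river: ρ → (-17,42,20)
closes: descent 1, river 18
min |a| on river = 4

4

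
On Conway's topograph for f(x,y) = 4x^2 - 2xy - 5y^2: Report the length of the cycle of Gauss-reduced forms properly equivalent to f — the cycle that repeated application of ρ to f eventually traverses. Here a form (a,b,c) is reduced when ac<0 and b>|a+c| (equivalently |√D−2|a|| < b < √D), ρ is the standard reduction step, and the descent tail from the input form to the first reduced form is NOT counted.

D = 84, ⌊√D⌋ = 9
descent: ρ → (-5,2,4)  [lands on river]
river: ρ → (4,6,-3)
river: ρ → (-3,6,4)
river: ρ → (4,2,-5)
river: ρ → (-5,8,1)
river: ρ → (1,8,-5)
ρ-cycle length = 6 (tail of 1 descent step not counted)

6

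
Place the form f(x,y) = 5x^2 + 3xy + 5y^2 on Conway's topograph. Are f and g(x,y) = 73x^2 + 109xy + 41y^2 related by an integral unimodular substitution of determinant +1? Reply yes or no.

D₁ = -91, D₂ = -91
f: reduced (well bottom): (5,3,5) with a≤c, −a<b≤a
g: translate: b→-37 (≡109 mod 146), so (73,109,41)→(73,-37,5)
g: flip: (73,-37,5)→(5,37,73)
g: translate: b→-3 (≡37 mod 10), so (5,37,73)→(5,-3,5)
g: flip: (5,-3,5)→(5,3,5)
g: reduced (well bottom): (5,3,5) with a≤c, −a<b≤a
reduced forms (5, 3, 5) vs (5, 3, 5) ⇒ equivalent

yes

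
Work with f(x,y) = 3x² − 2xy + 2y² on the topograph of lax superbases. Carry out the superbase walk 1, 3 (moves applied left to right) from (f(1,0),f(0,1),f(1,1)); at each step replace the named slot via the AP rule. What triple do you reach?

start (3,2,3) = (f(1,0),f(0,1),f(1,1))
replace slot 1: 2·(2+3) − 3 = 7 → (7,2,3)
replace slot 3: 2·(7+2) − 3 = 15 → (7,2,15)

7,2,15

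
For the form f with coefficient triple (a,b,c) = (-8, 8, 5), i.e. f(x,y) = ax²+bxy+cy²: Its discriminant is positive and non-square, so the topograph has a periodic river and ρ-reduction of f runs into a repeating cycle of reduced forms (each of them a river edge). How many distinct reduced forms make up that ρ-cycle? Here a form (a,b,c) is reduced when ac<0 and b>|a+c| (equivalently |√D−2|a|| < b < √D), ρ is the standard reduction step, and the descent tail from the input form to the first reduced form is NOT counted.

D = 224, ⌊√D⌋ = 14
river: ρ → (5,12,-4)
river: ρ → (-4,12,5)
river: ρ → (5,8,-8)
river: ρ → (-8,8,5)
ρ-cycle length = 4 (tail of 0 descent steps not counted)

4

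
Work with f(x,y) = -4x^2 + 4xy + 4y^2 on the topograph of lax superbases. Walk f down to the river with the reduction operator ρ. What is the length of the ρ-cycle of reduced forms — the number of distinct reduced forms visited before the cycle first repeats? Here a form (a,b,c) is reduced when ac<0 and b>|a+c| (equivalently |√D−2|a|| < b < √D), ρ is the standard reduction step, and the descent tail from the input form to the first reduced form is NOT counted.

D = 80, ⌊√D⌋ = 8
river: ρ → (4,4,-4)
river: ρ → (-4,4,4)
ρ-cycle length = 2 (tail of 0 descent steps not counted)

2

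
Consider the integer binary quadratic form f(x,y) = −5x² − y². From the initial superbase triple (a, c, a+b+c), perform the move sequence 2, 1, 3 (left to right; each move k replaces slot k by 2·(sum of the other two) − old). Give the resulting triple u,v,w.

start (-5,-1,-6) = (f(1,0),f(0,1),f(1,1))
replace slot 2: 2·((-5)+(-6)) − (-1) = -21 → (-5,-21,-6)
replace slot 1: 2·((-21)+(-6)) − (-5) = -49 → (-49,-21,-6)
replace slot 3: 2·((-49)+(-21)) − (-6) = -134 → (-49,-21,-134)

-49,-21,-134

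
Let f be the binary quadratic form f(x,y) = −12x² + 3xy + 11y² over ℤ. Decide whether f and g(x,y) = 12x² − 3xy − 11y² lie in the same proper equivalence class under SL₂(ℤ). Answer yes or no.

D₁ = 537, D₂ = 537
river cycle of f (length 16): (11, 19, -4), (-4, 21, 6), (6, 15, -13), (-13, 11, 8), (8, 21, -3), (-3, 21, 8), (8, 11, -13), (-13, 15, 6), (6, 21, -4), (-4, 19, 11), … (6 more)
river cycle of g (length 16): (-11, 3, 12), (12, 21, -2), (-2, 23, 1), (1, 23, -2), (-2, 21, 12), (12, 3, -11), (-11, 19, 4), (4, 21, -6), (-6, 15, 13), (13, 11, -8), … (6 more)
cycles differ ⇒ inequivalent

no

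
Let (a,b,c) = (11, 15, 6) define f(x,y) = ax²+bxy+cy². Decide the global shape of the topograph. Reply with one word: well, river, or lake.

D = b²−4ac = 15² − 4·11·6 = -39
D < 0 ⇒ definite ⇒ every region one sign ⇒ single well

well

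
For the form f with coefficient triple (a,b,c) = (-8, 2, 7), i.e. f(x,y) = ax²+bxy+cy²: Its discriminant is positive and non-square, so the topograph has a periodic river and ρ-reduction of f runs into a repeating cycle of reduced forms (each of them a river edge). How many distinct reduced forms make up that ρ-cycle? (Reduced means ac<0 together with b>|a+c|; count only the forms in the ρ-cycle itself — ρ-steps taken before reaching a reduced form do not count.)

D = 228, ⌊√D⌋ = 15
river: ρ → (7,12,-3)
river: ρ → (-3,12,7)
river: ρ → (7,2,-8)
river: ρ → (-8,14,1)
river: ρ → (1,14,-8)
river: ρ → (-8,2,7)
ρ-cycle length = 6 (tail of 0 descent steps not counted)

6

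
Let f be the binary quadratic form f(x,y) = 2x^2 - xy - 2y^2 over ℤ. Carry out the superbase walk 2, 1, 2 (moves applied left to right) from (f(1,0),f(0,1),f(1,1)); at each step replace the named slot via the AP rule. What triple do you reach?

start (2,-2,-1) = (f(1,0),f(0,1),f(1,1))
replace slot 2: 2·(2+(-1)) − (-2) = 4 → (2,4,-1)
replace slot 1: 2·(4+(-1)) − 2 = 4 → (4,4,-1)
replace slot 2: 2·(4+(-1)) − 4 = 2 → (4,2,-1)

4,2,-1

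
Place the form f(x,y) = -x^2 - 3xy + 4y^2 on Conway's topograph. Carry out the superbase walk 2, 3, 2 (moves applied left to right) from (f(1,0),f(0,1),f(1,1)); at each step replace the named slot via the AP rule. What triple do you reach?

start (-1,4,0) = (f(1,0),f(0,1),f(1,1))
replace slot 2: 2·((-1)+0) − 4 = -6 → (-1,-6,0)
replace slot 3: 2·((-1)+(-6)) − 0 = -14 → (-1,-6,-14)
replace slot 2: 2·((-1)+(-14)) − (-6) = -24 → (-1,-24,-14)

-1,-24,-14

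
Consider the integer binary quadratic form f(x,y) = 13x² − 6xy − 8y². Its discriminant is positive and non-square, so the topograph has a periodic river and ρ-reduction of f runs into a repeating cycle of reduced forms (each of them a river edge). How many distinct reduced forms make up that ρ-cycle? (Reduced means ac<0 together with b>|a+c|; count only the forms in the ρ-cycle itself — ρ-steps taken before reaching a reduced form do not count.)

D = 452, ⌊√D⌋ = 21
descent: ρ → (-8,6,13)  [lands on river]
river: ρ → (13,20,-1)
river: ρ → (-1,20,13)
river: ρ → (13,6,-8)
river: ρ → (-8,10,11)
river: ρ → (11,12,-7)
river: ρ → (-7,16,7)
river: ρ → (7,12,-11)
river: ρ → (-11,10,8)
river: ρ → (8,6,-13)
river: ρ → (-13,20,1)
river: ρ → (1,20,-13)
river: ρ → (-13,6,8)
river: ρ → (8,10,-11)
river: ρ → (-11,12,7)
river: ρ → (7,16,-7)
river: ρ → (-7,12,11)
river: ρ → (11,10,-8)
ρ-cycle length = 18 (tail of 1 descent step not counted)

18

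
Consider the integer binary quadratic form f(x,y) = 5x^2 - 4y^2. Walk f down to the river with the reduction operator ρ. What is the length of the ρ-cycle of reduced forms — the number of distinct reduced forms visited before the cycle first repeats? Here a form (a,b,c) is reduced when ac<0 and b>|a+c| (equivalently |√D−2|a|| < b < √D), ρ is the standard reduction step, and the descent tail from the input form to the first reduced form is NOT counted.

D = 80, ⌊√D⌋ = 8
descent: ρ → (-4,8,1)  [lands on river]
river: ρ → (1,8,-4)
ρ-cycle length = 2 (tail of 1 descent step not counted)

2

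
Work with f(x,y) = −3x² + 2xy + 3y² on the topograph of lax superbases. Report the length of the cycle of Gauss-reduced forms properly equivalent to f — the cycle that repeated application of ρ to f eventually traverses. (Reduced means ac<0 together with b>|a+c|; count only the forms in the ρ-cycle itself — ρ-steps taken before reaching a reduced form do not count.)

D = 40, ⌊√D⌋ = 6
river: ρ → (3,4,-2)
river: ρ → (-2,4,3)
river: ρ → (3,2,-3)
river: ρ → (-3,4,2)
river: ρ → (2,4,-3)
river: ρ → (-3,2,3)
ρ-cycle length = 6 (tail of 0 descent steps not counted)

6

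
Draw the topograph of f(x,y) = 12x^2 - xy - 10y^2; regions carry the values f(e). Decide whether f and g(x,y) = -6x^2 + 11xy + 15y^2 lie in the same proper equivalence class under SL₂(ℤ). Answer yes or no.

D₁ = 481, D₂ = 481
river cycle of f (length 30): (-10, 21, 1), (1, 21, -10), (-10, 19, 3), (3, 17, -16), (-16, 15, 4), (4, 17, -12), (-12, 7, 9), (9, 11, -10), (-10, 9, 10), (10, 11, -9), … (20 more)
river cycle of g (length 26): (15, 19, -2), (-2, 21, 5), (5, 19, -6), (-6, 17, 8), (8, 15, -8), (-8, 17, 6), (6, 19, -5), (-5, 21, 2), (2, 19, -15), (-15, 11, 6), … (16 more)
cycles differ ⇒ inequivalent

no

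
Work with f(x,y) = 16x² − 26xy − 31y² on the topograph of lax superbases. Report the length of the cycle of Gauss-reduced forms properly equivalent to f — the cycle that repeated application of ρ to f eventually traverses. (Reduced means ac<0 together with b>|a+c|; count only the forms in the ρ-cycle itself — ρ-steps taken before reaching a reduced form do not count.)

D = 2660, ⌊√D⌋ = 51
descent: ρ → (-31,26,16)  [lands on river]
river: ρ → (16,38,-19)
river: ρ → (-19,38,16)
river: ρ → (16,26,-31)
river: ρ → (-31,36,11)
river: ρ → (11,30,-40)
river: ρ → (-40,50,1)
river: ρ → (1,50,-40)
river: ρ → (-40,30,11)
river: ρ → (11,36,-31)
ρ-cycle length = 10 (tail of 1 descent step not counted)

10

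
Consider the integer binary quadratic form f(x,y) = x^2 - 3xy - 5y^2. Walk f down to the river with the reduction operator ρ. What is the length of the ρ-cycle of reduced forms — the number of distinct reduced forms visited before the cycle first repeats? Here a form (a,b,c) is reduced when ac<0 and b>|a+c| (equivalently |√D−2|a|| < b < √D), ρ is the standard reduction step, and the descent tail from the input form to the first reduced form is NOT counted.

D = 29, ⌊√D⌋ = 5
descent: ρ → (-5,3,1)
descent: ρ → (1,5,-1)  [lands on river]
river: ρ → (-1,5,1)
ρ-cycle length = 2 (tail of 2 descent steps not counted)

2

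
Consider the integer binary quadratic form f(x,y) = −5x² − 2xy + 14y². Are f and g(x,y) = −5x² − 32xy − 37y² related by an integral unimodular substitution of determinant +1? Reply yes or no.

D₁ = 284, D₂ = 284
river cycle of f (length 8): (-5, 8, 11), (11, 14, -2), (-2, 14, 11), (11, 8, -5), (-5, 12, 7), (7, 16, -1), (-1, 16, 7), (7, 12, -5)
river cycle of g (length 8): (-5, 8, 11), (11, 14, -2), (-2, 14, 11), (11, 8, -5), (-5, 12, 7), (7, 16, -1), (-1, 16, 7), (7, 12, -5)
cycles coincide ⇒ equivalent

yes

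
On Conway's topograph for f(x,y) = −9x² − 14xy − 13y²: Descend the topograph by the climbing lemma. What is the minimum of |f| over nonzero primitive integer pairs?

translate: b→-4 (≡14 mod 18), so (9,14,13)→(9,-4,8)
flip: (9,-4,8)→(8,4,9)
reduced (well bottom): (8,4,9) with a≤c, −a<b≤a
well minimum |f| = |-8| = 8 (negative-definite)

8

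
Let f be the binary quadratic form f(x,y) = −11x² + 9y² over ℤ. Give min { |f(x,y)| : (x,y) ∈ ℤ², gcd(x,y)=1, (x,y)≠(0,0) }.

descent: ρ → (9,18,-2)  [lands on river]
river: ρ → (-2,18,9)
closes: descent 1, river 2
min |a| on river = 2

2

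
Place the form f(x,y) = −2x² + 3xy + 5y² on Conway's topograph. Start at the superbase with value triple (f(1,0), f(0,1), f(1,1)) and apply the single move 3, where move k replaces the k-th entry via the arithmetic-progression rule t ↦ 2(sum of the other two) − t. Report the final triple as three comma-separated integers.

start (-2,5,6) = (f(1,0),f(0,1),f(1,1))
replace slot 3: 2·((-2)+5) − 6 = 0 → (-2,5,0)

-2,5,0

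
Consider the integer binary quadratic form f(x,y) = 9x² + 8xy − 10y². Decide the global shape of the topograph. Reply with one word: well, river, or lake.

D = b²−4ac = 8² − 4·9·(-10) = 424
D > 0 non-square ⇒ indefinite ⇒ periodic river

river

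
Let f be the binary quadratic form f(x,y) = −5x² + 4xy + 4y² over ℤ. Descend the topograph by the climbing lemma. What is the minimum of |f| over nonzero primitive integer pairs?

river: ρ → (4,4,-5)
river: ρ → (-5,6,3)
river: ρ → (3,6,-5)
river: ρ → (-5,4,4)
closes: descent 0, river 4
min |a| on river = 3

3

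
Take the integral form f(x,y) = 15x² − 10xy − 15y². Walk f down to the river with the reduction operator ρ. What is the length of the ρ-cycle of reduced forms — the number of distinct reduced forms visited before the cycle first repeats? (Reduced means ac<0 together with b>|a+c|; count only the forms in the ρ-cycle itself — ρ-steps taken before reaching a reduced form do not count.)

D = 1000, ⌊√D⌋ = 31
descent: ρ → (-15,10,15)  [lands on river]
river: ρ → (15,20,-10)
river: ρ → (-10,20,15)
river: ρ → (15,10,-15)
river: ρ → (-15,20,10)
river: ρ → (10,20,-15)
ρ-cycle length = 6 (tail of 1 descent step not counted)

6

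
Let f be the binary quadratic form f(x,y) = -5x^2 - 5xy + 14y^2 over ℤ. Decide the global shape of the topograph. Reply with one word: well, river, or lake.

D = b²−4ac = (-5)² − 4·(-5)·14 = 305
D > 0 non-square ⇒ indefinite ⇒ periodic river

river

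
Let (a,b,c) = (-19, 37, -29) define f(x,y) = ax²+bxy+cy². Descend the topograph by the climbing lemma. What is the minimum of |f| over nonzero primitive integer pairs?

translate: b→1 (≡-37 mod 38), so (19,-37,29)→(19,1,11)
flip: (19,1,11)→(11,-1,19)
reduced (well bottom): (11,-1,19) with a≤c, −a<b≤a
well minimum |f| = |-11| = 11 (negative-definite)

11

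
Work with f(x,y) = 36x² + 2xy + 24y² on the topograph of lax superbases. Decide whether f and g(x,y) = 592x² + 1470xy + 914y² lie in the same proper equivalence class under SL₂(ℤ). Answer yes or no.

D₁ = -3452, D₂ = -3452
f: flip: (36,2,24)→(24,-2,36)
f: reduced (well bottom): (24,-2,36) with a≤c, −a<b≤a
g: translate: b→286 (≡1470 mod 1184), so (592,1470,914)→(592,286,36)
g: flip: (592,286,36)→(36,-286,592)
g: translate: b→2 (≡-286 mod 72), so (36,-286,592)→(36,2,24)
g: flip: (36,2,24)→(24,-2,36)
g: reduced (well bottom): (24,-2,36) with a≤c, −a<b≤a
reduced forms (24, -2, 36) vs (24, -2, 36) ⇒ equivalent

yes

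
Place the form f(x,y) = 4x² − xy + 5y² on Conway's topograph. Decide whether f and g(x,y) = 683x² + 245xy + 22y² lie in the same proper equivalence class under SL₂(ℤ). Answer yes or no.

D₁ = -79, D₂ = -79
f: reduced (well bottom): (4,-1,5) with a≤c, −a<b≤a
g: flip: (683,245,22)→(22,-245,683)
g: translate: b→19 (≡-245 mod 44), so (22,-245,683)→(22,19,5)
g: flip: (22,19,5)→(5,-19,22)
g: translate: b→1 (≡-19 mod 10), so (5,-19,22)→(5,1,4)
g: flip: (5,1,4)→(4,-1,5)
g: reduced (well bottom): (4,-1,5) with a≤c, −a<b≤a
reduced forms (4, -1, 5) vs (4, -1, 5) ⇒ equivalent

yes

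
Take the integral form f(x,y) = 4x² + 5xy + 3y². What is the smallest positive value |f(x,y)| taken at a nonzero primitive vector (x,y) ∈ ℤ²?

translate: b→-3 (≡5 mod 8), so (4,5,3)→(4,-3,2)
flip: (4,-3,2)→(2,3,4)
translate: b→-1 (≡3 mod 4), so (2,3,4)→(2,-1,3)
reduced (well bottom): (2,-1,3) with a≤c, −a<b≤a
well minimum = a = 2

2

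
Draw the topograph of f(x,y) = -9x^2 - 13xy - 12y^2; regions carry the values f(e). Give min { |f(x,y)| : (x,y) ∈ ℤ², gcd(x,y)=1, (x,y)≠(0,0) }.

translate: b→-5 (≡13 mod 18), so (9,13,12)→(9,-5,8)
flip: (9,-5,8)→(8,5,9)
reduced (well bottom): (8,5,9) with a≤c, −a<b≤a
well minimum |f| = |-8| = 8 (negative-definite)

8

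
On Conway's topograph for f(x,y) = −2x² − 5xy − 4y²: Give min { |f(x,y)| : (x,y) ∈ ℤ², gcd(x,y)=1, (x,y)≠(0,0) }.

translate: b→1 (≡5 mod 4), so (2,5,4)→(2,1,1)
flip: (2,1,1)→(1,-1,2)
translate: b→1 (≡-1 mod 2), so (1,-1,2)→(1,1,2)
reduced (well bottom): (1,1,2) with a≤c, −a<b≤a
well minimum |f| = |-1| = 1 (negative-definite)

1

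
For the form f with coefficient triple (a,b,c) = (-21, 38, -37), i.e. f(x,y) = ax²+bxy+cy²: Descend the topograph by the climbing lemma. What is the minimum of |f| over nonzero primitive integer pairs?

translate: b→4 (≡-38 mod 42), so (21,-38,37)→(21,4,20)
flip: (21,4,20)→(20,-4,21)
reduced (well bottom): (20,-4,21) with a≤c, −a<b≤a
well minimum |f| = |-20| = 20 (negative-definite)

20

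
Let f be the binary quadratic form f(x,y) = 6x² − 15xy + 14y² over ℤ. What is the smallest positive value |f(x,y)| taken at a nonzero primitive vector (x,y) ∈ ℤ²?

translate: b→-3 (≡-15 mod 12), so (6,-15,14)→(6,-3,5)
flip: (6,-3,5)→(5,3,6)
reduced (well bottom): (5,3,6) with a≤c, −a<b≤a
well minimum = a = 5

5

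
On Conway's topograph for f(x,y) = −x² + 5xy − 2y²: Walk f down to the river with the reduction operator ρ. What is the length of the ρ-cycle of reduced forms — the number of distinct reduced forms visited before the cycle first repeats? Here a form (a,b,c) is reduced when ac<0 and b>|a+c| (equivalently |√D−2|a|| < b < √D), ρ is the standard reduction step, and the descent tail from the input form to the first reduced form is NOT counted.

D = 17, ⌊√D⌋ = 4
descent: ρ → (-2,3,1)  [lands on river]
river: ρ → (1,3,-2)
river: ρ → (-2,1,2)
river: ρ → (2,3,-1)
river: ρ → (-1,3,2)
river: ρ → (2,1,-2)
ρ-cycle length = 6 (tail of 1 descent step not counted)

6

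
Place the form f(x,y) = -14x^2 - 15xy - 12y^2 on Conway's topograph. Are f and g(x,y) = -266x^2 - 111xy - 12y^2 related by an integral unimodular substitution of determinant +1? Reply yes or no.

D₁ = -447, D₂ = -447
f is negative-definite; reduce −f:
−f: translate: b→-13 (≡15 mod 28), so (14,15,12)→(14,-13,11)
−f: flip: (14,-13,11)→(11,13,14)
−f: translate: b→-9 (≡13 mod 22), so (11,13,14)→(11,-9,12)
−f: reduced (well bottom): (11,-9,12) with a≤c, −a<b≤a
flip sign back: reduced form of f is (-11,9,-12)
g is negative-definite; reduce −g:
−g: flip: (266,111,12)→(12,-111,266)
−g: translate: b→9 (≡-111 mod 24), so (12,-111,266)→(12,9,11)
−g: flip: (12,9,11)→(11,-9,12)
−g: reduced (well bottom): (11,-9,12) with a≤c, −a<b≤a
flip sign back: reduced form of g is (-11,9,-12)
reduced forms (-11, 9, -12) vs (-11, 9, -12) ⇒ equivalent

yes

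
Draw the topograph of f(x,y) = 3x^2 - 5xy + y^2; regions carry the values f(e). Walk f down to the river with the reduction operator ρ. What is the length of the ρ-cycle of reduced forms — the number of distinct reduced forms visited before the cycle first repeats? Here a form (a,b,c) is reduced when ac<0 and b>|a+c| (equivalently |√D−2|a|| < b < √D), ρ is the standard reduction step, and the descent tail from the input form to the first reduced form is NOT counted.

D = 13, ⌊√D⌋ = 3
descent: ρ → (1,3,-1)  [lands on river]
river: ρ → (-1,3,1)
ρ-cycle length = 2 (tail of 1 descent step not counted)

2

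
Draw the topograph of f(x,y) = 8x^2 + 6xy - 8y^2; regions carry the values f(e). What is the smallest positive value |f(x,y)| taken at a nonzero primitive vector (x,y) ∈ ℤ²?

river: ρ → (-8,10,6)
river: ρ → (6,14,-4)
river: ρ → (-4,10,12)
river: ρ → (12,14,-2)
river: ρ → (-2,14,12)
river: ρ → (12,10,-4)
river: ρ → (-4,14,6)
river: ρ → (6,10,-8)
river: ρ → (-8,6,8)
river: ρ → (8,10,-6)
river: ρ → (-6,14,4)
river: ρ → (4,10,-12)
river: ρ → (-12,14,2)
river: ρ → (2,14,-12)
river: ρ → (-12,10,4)
river: ρ → (4,14,-6)
river: ρ → (-6,10,8)
river: ρ → (8,6,-8)
closes: descent 0, river 18
min |a| on river = 2

2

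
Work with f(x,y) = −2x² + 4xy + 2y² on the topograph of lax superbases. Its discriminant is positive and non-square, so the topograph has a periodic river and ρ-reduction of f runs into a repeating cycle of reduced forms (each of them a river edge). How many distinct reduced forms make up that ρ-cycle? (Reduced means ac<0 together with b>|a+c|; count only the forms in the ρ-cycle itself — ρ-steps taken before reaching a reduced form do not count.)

D = 32, ⌊√D⌋ = 5
river: ρ → (2,4,-2)
river: ρ → (-2,4,2)
ρ-cycle length = 2 (tail of 0 descent steps not counted)

2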